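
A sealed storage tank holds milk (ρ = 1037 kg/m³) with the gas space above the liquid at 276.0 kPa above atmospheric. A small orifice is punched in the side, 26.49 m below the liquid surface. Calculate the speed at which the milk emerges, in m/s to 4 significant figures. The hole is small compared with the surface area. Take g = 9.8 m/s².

32.43 m/s

Take point 1 at the surface (v₁ ≈ 0) and point 2 at the hole (at atmospheric pressure). Bernoulli: P₁ + ρg h = P_atm + ½ρv₂².
With P₁ − P_atm = 276000 Pa, v₂ = √(2gh + 2ΔP/ρ) = √(2·9.8·26.49 + 2·276000/1037) = 32.43 m/s.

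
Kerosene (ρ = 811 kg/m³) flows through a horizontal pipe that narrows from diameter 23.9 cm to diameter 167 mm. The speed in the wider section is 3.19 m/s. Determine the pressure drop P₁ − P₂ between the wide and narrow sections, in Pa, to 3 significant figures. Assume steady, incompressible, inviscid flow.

Mass conservation (A₁v₁ = A₂v₂) gives v₂ = 3.19 × 449/219 = 6.53 m/s.
With no height change, Bernoulli's equation is P₁ + ½ρv₁² = P₂ + ½ρv₂².
P₁ − P₂ = ½·811·(6.53² − 3.19²) = ½·811·32.5 = 13200 Pa.

ΔP = 13200 Pa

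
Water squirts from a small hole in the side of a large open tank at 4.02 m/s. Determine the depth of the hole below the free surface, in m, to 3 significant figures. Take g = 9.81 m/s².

h ≈ 0.824 m

Torricelli: v = √(2gh), so h = v²/(2g).
h = 4.02²/(2·9.81) = 16.2/19.62 = 0.824 m.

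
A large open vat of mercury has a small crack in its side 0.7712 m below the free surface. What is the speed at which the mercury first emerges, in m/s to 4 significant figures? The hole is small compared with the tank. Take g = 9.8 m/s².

With the surface at rest and both surface and jet at atmospheric pressure, Bernoulli gives ρg h = ½ρv², so v = √(2gh) = √(2·9.8·0.7712) = 3.888 m/s.

v ≈ 3.888 m/s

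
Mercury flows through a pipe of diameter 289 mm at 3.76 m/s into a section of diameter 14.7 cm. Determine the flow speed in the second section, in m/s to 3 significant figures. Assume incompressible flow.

v₂ = 14.5 m/s

Mass conservation (A₁v₁ = A₂v₂) gives v₂ = 3.76 × 656/170 = 14.5 m/s.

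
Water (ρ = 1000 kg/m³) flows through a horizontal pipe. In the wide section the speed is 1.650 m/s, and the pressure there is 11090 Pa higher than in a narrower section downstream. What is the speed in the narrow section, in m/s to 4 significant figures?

With h₁ = h₂, rearranging Bernoulli gives v₂ = √(v₁² + 2ΔP/ρ).
v₂ = √(1.650² + 2·11090/1000) = √(2.722 + 22.18) = 4.990 m/s.

4.990 m/s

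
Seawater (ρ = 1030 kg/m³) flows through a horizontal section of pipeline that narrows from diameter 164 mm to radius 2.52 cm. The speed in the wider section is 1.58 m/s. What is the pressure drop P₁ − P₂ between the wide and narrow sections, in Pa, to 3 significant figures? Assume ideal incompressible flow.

ΔP = 143000 Pa

By continuity, v₂ = v₁·A₁/A₂ = 1.58·(211/20.0) = 16.7 m/s.
Along the horizontal streamline, P + ½ρv² is constant.
P₁ − P₂ = ½·1030·(16.7² − 1.58²) = ½·1030·277 = 143000 Pa.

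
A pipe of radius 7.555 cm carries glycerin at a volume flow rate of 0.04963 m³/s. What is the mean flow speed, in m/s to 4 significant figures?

2.768 m/s

Q = 0.04963 m³/s = 0.04963 m³/s.
v = Q/A = 0.04963 / 0.01793 = 2.768 m/s.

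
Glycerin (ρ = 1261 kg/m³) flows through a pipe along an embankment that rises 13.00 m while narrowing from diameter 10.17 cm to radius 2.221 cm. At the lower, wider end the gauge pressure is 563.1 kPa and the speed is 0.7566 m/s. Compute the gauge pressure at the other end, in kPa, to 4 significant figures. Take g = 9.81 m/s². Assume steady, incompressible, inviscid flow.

By continuity, v₂ = v₁·A₁/A₂ = 0.7566·(81.23/15.50) = 3.966 m/s.
Bernoulli: P₁ + ½ρv₁² + ρg h₁ = P₂ + ½ρv₂² + ρg h₂, so P₂ = P₁ + ½ρ(v₁² − v₂²) − ρg(h₂ − h₁).
P₂ = 563100 + ½·1261·(0.7566² − 3.966²) − 1261·9.81·(+13.00) = 563100 + (-9556) − (160800) = 392700 Pa.

P₂ ≈ 392.7 kPa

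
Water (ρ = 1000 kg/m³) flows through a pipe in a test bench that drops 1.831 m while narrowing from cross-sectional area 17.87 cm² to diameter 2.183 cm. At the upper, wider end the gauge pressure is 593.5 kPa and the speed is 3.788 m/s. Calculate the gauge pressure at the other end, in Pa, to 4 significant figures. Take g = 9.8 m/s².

P₂ = 455100 Pa

Mass conservation (A₁v₁ = A₂v₂) gives v₂ = 3.788 × 17.87/3.743 = 18.09 m/s.
Bernoulli: P₁ + ½ρv₁² + ρg h₁ = P₂ + ½ρv₂² + ρg h₂, so P₂ = P₁ + ½ρ(v₁² − v₂²) − ρg(h₂ − h₁).
P₂ = 593500 + ½·1000·(3.788² − 18.09²) − 1000·9.8·(−1.831) = 593500 + (-156400) − (-17940) = 455100 Pa.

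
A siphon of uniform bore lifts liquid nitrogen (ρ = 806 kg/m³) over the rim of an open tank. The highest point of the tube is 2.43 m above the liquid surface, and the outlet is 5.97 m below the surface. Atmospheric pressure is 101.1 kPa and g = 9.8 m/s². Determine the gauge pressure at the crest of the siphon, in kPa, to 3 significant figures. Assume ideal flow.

-66.3 kPa

The outlet speed comes from Torricelli: v = √(2g·5.97) = 10.8 m/s.
The bore is uniform, so the speed at the crest is the same v. Bernoulli surface→crest: P_atm = P_top + ½ρv² + ρg·h_top.
P_top = 101100 − ½·806·10.8² − 806·9.8·2.43 = 34800 Pa. So P_gauge = P_top − P_atm = -66300 Pa.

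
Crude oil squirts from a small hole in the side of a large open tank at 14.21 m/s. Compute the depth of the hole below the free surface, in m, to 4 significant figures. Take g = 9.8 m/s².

h = 10.30 m

Torricelli: v = √(2gh), so h = v²/(2g).
h = 14.21²/(2·9.8) = 201.9/19.60 = 10.30 m.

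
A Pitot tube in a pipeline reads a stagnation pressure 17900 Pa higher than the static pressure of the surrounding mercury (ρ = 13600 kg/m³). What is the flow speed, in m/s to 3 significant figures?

v ≈ 1.62 m/s

The dynamic pressure equals the rise in static pressure at the stagnation point: ΔP = ½ρv².
v = √(2ΔP/ρ) = √(2·17900/13600) = 1.62 m/s.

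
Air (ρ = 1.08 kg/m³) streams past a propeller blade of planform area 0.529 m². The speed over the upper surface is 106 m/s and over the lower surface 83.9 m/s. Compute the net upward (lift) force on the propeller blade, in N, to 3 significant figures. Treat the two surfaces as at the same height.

F ≈ 1200 N

The faster flow above has the lower pressure; Bernoulli (same height) gives ΔP = ½ρ(v_up² − v_low²).
ΔP = ½·1.08·(106² − 83.9²) = 2270 Pa.
Lift = ΔP · A = 2270 × 0.529 = 1200 N.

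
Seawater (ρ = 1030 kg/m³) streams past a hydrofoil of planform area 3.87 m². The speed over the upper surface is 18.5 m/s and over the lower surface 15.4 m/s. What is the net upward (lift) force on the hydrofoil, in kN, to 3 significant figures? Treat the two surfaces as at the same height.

The faster flow above has the lower pressure; Bernoulli (same height) gives ΔP = ½ρ(v_up² − v_low²).
ΔP = ½·1030·(18.5² − 15.4²) = 54100 Pa.
Lift = ΔP · A = 54100 × 3.87 = 209000 N.

209 kN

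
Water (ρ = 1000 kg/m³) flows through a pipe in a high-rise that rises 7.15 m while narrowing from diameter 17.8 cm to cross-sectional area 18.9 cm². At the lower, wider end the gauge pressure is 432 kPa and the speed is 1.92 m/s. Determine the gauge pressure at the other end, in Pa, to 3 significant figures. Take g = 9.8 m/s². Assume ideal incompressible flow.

By continuity, v₂ = v₁·A₁/A₂ = 1.92·(249/18.9) = 25.3 m/s.
Energy conservation along the streamline gives P₂ = P₁ − ½ρ(v₂² − v₁²) − ρg(h₂ − h₁).
P₂ = 432000 + ½·1000·(1.92² − 25.3²) − 1000·9.8·(+7.15) = 432000 + (-318000) − (70100) = 44200 Pa.

44200 Pa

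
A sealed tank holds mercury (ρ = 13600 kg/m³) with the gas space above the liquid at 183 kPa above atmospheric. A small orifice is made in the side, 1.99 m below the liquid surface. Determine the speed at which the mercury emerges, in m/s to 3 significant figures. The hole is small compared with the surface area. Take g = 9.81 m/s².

Take point 1 at the surface (v₁ ≈ 0) and point 2 at the hole (at atmospheric pressure). Bernoulli: P₁ + ρg h = P_atm + ½ρv₂².
With P₁ − P_atm = 183000 Pa, v₂ = √(2gh + 2ΔP/ρ) = √(2·9.81·1.99 + 2·183000/13600) = 8.12 m/s.

v = 8.12 m/s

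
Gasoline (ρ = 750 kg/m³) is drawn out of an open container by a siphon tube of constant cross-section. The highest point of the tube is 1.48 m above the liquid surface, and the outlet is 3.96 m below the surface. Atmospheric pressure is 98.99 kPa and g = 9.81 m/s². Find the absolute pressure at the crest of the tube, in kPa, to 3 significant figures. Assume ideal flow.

P_top ≈ 59.0 kPa

From the surface to the outlet (both open to atmosphere, surface at rest): v = √(2g·h_out) = √(2·9.81·3.96) = 8.81 m/s.
With constant cross-section the crest speed equals v; applying Bernoulli from the surface up to the crest, P_top = P_atm − ½ρv² − ρg·h_top.
P_top = 98990 − ½·750·8.81² − 750·9.81·1.48 = 59000 Pa.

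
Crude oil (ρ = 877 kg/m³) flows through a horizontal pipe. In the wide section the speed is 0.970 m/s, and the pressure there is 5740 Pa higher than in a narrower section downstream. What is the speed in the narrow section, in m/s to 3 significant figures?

With h₁ = h₂, rearranging Bernoulli gives v₂ = √(v₁² + 2ΔP/ρ).
v₂ = √(0.970² + 2·5740/877) = √(0.941 + 13.1) = 3.75 m/s.

3.75 m/s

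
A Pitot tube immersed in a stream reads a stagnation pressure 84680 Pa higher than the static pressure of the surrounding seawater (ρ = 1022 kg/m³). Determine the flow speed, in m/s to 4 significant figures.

At the stagnation point the flow is brought to rest, so Bernoulli gives P_stag − P_static = ½ρv².
v = √(2ΔP/ρ) = √(2·84680/1022) = 12.87 m/s.

12.87 m/s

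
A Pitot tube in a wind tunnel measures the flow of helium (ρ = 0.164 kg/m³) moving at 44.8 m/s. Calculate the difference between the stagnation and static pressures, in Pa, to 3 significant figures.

The dynamic pressure equals the rise in static pressure at the stagnation point: ΔP = ½ρv².
ΔP = ½·0.164·44.8² = 165 Pa.

ΔP ≈ 165 Pa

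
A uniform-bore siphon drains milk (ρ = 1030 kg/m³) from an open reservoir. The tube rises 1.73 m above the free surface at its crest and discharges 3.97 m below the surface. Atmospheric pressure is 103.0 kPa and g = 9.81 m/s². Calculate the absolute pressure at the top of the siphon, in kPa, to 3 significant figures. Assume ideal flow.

The outlet speed comes from Torricelli: v = √(2g·3.97) = 8.83 m/s.
Continuity keeps v the same throughout the tube; from surface to crest, P_atm + 0 = P_top + ½ρv² + ρg·h_top.
P_top = 103000 − ½·1030·8.83² − 1030·9.81·1.73 = 45400 Pa.

P_top ≈ 45.4 kPa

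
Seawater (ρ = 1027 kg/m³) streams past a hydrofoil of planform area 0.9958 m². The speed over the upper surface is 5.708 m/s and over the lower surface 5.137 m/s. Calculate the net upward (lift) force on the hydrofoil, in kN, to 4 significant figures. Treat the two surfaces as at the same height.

F ≈ 3.166 kN

With equal heights on the two surfaces, Bernoulli gives P_lower − P_upper = ½ρ(v_upper² − v_lower²).
ΔP = ½·1027·(5.708² − 5.137²) = 3180 Pa.
Lift = ΔP · A = 3180 × 0.9958 = 3166 N.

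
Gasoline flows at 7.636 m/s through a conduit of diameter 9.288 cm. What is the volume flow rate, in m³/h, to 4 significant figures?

Q = A·v = 0.006775 m² × 7.636 m/s = 0.05174 m³/s.
Converting: 0.05174 m³/s × 3600 = 186.3 m³/h.

Q ≈ 186.3 m³/h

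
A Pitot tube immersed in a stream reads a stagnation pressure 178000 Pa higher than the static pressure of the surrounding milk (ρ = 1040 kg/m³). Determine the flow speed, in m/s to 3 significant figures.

The dynamic pressure equals the rise in static pressure at the stagnation point: ΔP = ½ρv².
v = √(2ΔP/ρ) = √(2·178000/1040) = 18.5 m/s.

v = 18.5 m/s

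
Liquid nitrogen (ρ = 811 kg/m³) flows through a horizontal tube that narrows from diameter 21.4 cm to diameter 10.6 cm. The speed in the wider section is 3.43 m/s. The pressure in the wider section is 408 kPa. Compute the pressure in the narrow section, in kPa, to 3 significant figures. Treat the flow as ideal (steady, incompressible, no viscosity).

The volume flow rate is constant, so v₂ = (A₁/A₂)v₁ = (360/88.2)·3.43 = 14.0 m/s.
With no height change, Bernoulli's equation is P₁ + ½ρv₁² = P₂ + ½ρv₂².
P₂ = P₁ − ½ρ(v₂² − v₁²) = 408000 − ½·811·(14.0² − 3.43²) = 408000 − 74500 = 334000 Pa.

P₂ ≈ 334 kPa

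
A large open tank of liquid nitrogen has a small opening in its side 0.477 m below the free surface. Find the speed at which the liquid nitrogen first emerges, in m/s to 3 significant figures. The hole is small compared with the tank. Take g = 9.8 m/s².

Torricelli's result v = √(2gh) gives v = √(2·9.8·0.477) = 3.06 m/s.

v ≈ 3.06 m/s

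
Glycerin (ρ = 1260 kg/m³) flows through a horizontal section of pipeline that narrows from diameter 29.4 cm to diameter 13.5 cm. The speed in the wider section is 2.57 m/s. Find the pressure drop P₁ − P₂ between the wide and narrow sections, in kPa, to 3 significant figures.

The volume flow rate is constant, so v₂ = (A₁/A₂)v₁ = (679/143)·2.57 = 12.2 m/s.
The pipe is horizontal, so Bernoulli reduces to P₁ + ½ρv₁² = P₂ + ½ρv₂².
P₁ − P₂ = ½·1260·(12.2² − 2.57²) = ½·1260·142 = 89400 Pa.

ΔP ≈ 89.4 kPa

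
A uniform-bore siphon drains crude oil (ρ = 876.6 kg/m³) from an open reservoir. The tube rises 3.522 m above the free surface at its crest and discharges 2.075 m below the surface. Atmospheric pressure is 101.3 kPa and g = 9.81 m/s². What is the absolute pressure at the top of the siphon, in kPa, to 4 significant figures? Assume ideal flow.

From the surface to the outlet (both open to atmosphere, surface at rest): v = √(2g·h_out) = √(2·9.81·2.075) = 6.381 m/s.
Continuity keeps v the same throughout the tube; from surface to crest, P_atm + 0 = P_top + ½ρv² + ρg·h_top.
P_top = 101300 − ½·876.6·6.381² − 876.6·9.81·3.522 = 53170 Pa.

53.17 kPa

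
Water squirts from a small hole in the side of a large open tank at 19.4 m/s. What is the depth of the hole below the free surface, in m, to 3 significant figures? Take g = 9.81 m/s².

For a small hole in a large open tank, ½v² = gh, giving h = v²/(2g).
h = 19.4²/(2·9.81) = 376/19.62 = 19.2 m.

h = 19.2 m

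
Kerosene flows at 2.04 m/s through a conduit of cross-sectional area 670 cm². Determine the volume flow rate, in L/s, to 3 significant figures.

Q ≈ 137 L/s

Q = A·v = 0.0670 m² × 2.04 m/s = 0.137 m³/s.
Converting: 0.137 m³/s × 1000 = 137 L/s.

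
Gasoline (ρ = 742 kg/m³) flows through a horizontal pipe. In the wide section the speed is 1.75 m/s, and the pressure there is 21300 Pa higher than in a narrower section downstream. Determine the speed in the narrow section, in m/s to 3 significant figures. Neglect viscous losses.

7.78 m/s

Along the level pipe P + ½ρv² is conserved, hence v₂² = v₁² + 2(P₁ − P₂)/ρ.
v₂ = √(1.75² + 2·21300/742) = √(3.06 + 57.4) = 7.78 m/s.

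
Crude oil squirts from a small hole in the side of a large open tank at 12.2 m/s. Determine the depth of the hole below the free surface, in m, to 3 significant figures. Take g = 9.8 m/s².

Torricelli: v = √(2gh), so h = v²/(2g).
h = 12.2²/(2·9.8) = 149/19.60 = 7.59 m.

7.59 m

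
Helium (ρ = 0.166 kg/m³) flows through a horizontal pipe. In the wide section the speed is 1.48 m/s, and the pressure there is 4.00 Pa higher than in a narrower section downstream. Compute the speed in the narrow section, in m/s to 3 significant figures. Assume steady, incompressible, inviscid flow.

Along the level pipe P + ½ρv² is conserved, hence v₂² = v₁² + 2(P₁ − P₂)/ρ.
v₂ = √(1.48² + 2·4.00/0.166) = √(2.19 + 48.2) = 7.10 m/s.

v₂ = 7.10 m/s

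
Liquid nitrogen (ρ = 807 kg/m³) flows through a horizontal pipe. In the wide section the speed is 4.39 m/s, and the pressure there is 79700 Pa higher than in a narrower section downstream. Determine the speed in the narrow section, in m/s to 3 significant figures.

Horizontal Bernoulli: P₁ + ½ρv₁² = P₂ + ½ρv₂², so v₂² = v₁² + 2(P₁ − P₂)/ρ.
v₂ = √(4.39² + 2·79700/807) = √(19.3 + 198) = 14.7 m/s.

14.7 m/s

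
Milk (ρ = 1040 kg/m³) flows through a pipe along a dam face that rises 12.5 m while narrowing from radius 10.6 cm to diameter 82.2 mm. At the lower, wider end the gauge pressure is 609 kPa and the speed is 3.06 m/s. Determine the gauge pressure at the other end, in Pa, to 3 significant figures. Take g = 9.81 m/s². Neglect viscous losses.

P₂ ≈ 271000 Pa

Continuity gives A₁v₁ = A₂v₂, so v₂ = (353 cm²)/(53.1 cm²) × 3.06 m/s = 20.4 m/s.
Bernoulli: P₁ + ½ρv₁² + ρg h₁ = P₂ + ½ρv₂² + ρg h₂, so P₂ = P₁ + ½ρ(v₁² − v₂²) − ρg(h₂ − h₁).
P₂ = 609000 + ½·1040·(3.06² − 20.4²) − 1040·9.81·(+12.5) = 609000 + (-211000) − (128000) = 271000 Pa.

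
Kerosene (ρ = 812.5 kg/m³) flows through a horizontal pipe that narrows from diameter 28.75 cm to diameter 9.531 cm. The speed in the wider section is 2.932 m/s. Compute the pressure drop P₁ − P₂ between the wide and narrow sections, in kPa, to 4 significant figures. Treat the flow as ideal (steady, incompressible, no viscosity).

ΔP ≈ 285.7 kPa

Continuity gives A₁v₁ = A₂v₂, so v₂ = (649.2 cm²)/(71.35 cm²) × 2.932 m/s = 26.68 m/s.
Bernoulli (h₁ = h₂): P₁ − P₂ = ½ρ(v₂² − v₁²).
P₁ − P₂ = ½·812.5·(26.68² − 2.932²) = ½·812.5·703.2 = 285700 Pa.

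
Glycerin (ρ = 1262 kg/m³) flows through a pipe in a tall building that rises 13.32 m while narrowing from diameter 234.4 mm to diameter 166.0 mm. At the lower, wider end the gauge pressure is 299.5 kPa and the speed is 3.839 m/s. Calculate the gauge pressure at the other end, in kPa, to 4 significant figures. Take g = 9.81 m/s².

Continuity gives A₁v₁ = A₂v₂, so v₂ = (431.5 cm²)/(216.4 cm²) × 3.839 m/s = 7.655 m/s.
Bernoulli: P₁ + ½ρv₁² + ρg h₁ = P₂ + ½ρv₂² + ρg h₂, so P₂ = P₁ + ½ρ(v₁² − v₂²) − ρg(h₂ − h₁).
P₂ = 299500 + ½·1262·(3.839² − 7.655²) − 1262·9.81·(+13.32) = 299500 + (-27670) − (164900) = 106900 Pa.

P₂ ≈ 106.9 kPa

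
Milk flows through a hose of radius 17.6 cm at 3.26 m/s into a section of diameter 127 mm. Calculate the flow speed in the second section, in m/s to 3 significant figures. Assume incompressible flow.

v₂ ≈ 25.0 m/s

The volume flow rate is constant, so v₂ = (A₁/A₂)v₁ = (973/127)·3.26 = 25.0 m/s.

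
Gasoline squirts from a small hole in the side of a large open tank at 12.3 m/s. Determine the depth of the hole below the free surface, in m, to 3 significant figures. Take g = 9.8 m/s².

h ≈ 7.72 m

Inverting v = √(2gh) gives h = v² / 2g.
h = 12.3²/(2·9.8) = 151/19.60 = 7.72 m.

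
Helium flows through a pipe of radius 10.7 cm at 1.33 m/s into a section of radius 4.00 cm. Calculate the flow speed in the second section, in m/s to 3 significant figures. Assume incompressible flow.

Continuity gives A₁v₁ = A₂v₂, so v₂ = (360 cm²)/(50.3 cm²) × 1.33 m/s = 9.52 m/s.

9.52 m/s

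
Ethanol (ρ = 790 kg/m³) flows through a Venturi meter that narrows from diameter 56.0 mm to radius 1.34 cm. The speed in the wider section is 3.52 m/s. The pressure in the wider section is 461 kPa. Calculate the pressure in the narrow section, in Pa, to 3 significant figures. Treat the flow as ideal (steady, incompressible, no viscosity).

P₂ = 373000 Pa

Continuity gives A₁v₁ = A₂v₂, so v₂ = (24.6 cm²)/(5.64 cm²) × 3.52 m/s = 15.4 m/s.
The pipe is horizontal, so Bernoulli reduces to P₁ + ½ρv₁² = P₂ + ½ρv₂².
P₂ = P₁ − ½ρ(v₂² − v₁²) = 461000 − ½·790·(15.4² − 3.52²) = 461000 − 88400 = 373000 Pa.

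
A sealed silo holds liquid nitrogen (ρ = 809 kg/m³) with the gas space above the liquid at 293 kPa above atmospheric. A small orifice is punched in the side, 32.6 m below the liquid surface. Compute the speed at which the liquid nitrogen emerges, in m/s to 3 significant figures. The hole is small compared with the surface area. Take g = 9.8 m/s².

v = 36.9 m/s

Take point 1 at the surface (v₁ ≈ 0) and point 2 at the hole (at atmospheric pressure). Bernoulli: P₁ + ρg h = P_atm + ½ρv₂².
With P₁ − P_atm = 293000 Pa, v₂ = √(2gh + 2ΔP/ρ) = √(2·9.8·32.6 + 2·293000/809) = 36.9 m/s.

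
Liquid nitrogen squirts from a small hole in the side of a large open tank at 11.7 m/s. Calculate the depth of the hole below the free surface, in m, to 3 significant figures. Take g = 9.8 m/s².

h ≈ 6.98 m

Torricelli: v = √(2gh), so h = v²/(2g).
h = 11.7²/(2·9.8) = 137/19.60 = 6.98 m.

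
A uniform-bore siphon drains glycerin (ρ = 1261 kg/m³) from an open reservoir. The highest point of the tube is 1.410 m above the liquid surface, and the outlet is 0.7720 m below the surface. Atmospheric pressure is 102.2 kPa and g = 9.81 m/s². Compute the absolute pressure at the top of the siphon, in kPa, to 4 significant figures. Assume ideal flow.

The outlet speed comes from Torricelli: v = √(2g·0.7720) = 3.892 m/s.
Continuity keeps v the same throughout the tube; from surface to crest, P_atm + 0 = P_top + ½ρv² + ρg·h_top.
P_top = 102200 − ½·1261·3.892² − 1261·9.81·1.410 = 75210 Pa.

P_top ≈ 75.21 kPa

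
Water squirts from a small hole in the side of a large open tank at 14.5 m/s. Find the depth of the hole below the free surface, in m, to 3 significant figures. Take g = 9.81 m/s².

h ≈ 10.7 m

For a small hole in a large open tank, ½v² = gh, giving h = v²/(2g).
h = 14.5²/(2·9.81) = 210/19.62 = 10.7 m.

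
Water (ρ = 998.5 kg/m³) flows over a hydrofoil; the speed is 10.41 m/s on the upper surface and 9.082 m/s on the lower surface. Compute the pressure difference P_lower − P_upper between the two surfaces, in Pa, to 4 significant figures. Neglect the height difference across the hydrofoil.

ΔP = 12920 Pa

With negligible Δh, P + ½ρv² is constant, so P_low − P_up = ½ρ(v_up² − v_low²).
ΔP = ½·998.5·(10.41² − 9.082²) = 12920 Pa.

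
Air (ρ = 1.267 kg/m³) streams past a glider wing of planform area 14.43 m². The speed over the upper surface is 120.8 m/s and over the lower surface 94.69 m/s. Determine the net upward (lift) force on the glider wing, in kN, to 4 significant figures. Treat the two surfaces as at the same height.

F ≈ 51.43 kN

With equal heights on the two surfaces, Bernoulli gives P_lower − P_upper = ½ρ(v_upper² − v_lower²).
ΔP = ½·1.267·(120.8² − 94.69²) = 3564 Pa.
Lift = ΔP · A = 3564 × 14.43 = 51430 N.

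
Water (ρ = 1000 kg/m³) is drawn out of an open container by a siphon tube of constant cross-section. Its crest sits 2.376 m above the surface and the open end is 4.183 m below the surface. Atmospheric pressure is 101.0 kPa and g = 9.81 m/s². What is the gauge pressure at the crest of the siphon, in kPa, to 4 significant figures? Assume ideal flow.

From the surface to the outlet (both open to atmosphere, surface at rest): v = √(2g·h_out) = √(2·9.81·4.183) = 9.059 m/s.
Continuity keeps v the same throughout the tube; from surface to crest, P_atm + 0 = P_top + ½ρv² + ρg·h_top.
P_top = 101000 − ½·1000·9.059² − 1000·9.81·2.376 = 36660 Pa. So P_gauge = P_top − P_atm = -64340 Pa.

P_gauge ≈ -64.34 kPa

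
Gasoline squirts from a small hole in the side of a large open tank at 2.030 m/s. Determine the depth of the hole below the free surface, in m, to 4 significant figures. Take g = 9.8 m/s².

For a small hole in a large open tank, ½v² = gh, giving h = v²/(2g).
h = 2.030²/(2·9.8) = 4.121/19.60 = 0.2102 m.

h ≈ 0.2102 m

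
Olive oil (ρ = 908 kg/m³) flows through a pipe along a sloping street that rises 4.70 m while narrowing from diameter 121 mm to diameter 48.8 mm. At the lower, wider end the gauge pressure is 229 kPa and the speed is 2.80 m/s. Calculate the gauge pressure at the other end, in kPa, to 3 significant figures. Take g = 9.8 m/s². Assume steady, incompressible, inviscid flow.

Continuity gives A₁v₁ = A₂v₂, so v₂ = (115 cm²)/(18.7 cm²) × 2.80 m/s = 17.2 m/s.
Bernoulli: P₁ + ½ρv₁² + ρg h₁ = P₂ + ½ρv₂² + ρg h₂, so P₂ = P₁ + ½ρ(v₁² − v₂²) − ρg(h₂ − h₁).
P₂ = 229000 + ½·908·(2.80² − 17.2²) − 908·9.8·(+4.70) = 229000 + (-131000) − (41800) = 56200 Pa.

P₂ ≈ 56.2 kPa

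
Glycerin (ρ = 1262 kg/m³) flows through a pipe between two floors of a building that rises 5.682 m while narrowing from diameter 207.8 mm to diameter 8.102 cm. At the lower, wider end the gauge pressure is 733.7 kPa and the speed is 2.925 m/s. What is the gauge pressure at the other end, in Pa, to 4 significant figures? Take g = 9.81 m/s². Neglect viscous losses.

P₂ = 435100 Pa

Continuity gives A₁v₁ = A₂v₂, so v₂ = (339.1 cm²)/(51.56 cm²) × 2.925 m/s = 19.24 m/s.
Bernoulli: P₁ + ½ρv₁² + ρg h₁ = P₂ + ½ρv₂² + ρg h₂, so P₂ = P₁ + ½ρ(v₁² − v₂²) − ρg(h₂ − h₁).
P₂ = 733700 + ½·1262·(2.925² − 19.24²) − 1262·9.81·(+5.682) = 733700 + (-228200) − (70340) = 435100 Pa.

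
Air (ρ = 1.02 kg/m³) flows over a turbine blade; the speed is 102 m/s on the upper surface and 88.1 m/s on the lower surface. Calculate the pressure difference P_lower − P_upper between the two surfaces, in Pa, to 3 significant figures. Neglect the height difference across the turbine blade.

The pressure is lower where the speed is higher: ΔP = ½ρ(v_up² − v_low²).
ΔP = ½·1.02·(102² − 88.1²) = 1350 Pa.

1350 Pa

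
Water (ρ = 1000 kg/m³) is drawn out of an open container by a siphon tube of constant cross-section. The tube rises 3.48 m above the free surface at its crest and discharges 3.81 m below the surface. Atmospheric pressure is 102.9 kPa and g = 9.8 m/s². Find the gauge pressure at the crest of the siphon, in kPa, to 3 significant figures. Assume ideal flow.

P_gauge ≈ -71.4 kPa

Bernoulli surface→outlet gives ½v² = g·h_out, so v = √(2·9.8·3.81) = 8.64 m/s.
The bore is uniform, so the speed at the crest is the same v. Bernoulli surface→crest: P_atm = P_top + ½ρv² + ρg·h_top.
P_top = 102900 − ½·1000·8.64² − 1000·9.8·3.48 = 31500 Pa. So P_gauge = P_top − P_atm = -71400 Pa.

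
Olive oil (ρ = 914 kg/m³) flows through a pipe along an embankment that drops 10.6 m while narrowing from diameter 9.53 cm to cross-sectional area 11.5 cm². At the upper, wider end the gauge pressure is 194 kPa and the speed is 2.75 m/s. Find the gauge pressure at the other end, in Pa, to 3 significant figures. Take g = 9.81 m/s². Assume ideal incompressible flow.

160000 Pa

The volume flow rate is constant, so v₂ = (A₁/A₂)v₁ = (71.3/11.5)·2.75 = 17.1 m/s.
Energy conservation along the streamline gives P₂ = P₁ − ½ρ(v₂² − v₁²) − ρg(h₂ − h₁).
P₂ = 194000 + ½·914·(2.75² − 17.1²) − 914·9.81·(−10.6) = 194000 + (-130000) − (-95000) = 160000 Pa.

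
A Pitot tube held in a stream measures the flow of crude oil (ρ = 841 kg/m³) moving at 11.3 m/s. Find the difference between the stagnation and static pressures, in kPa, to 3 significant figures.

Bernoulli between the free stream and the stagnation point: ½ρv² = P_stag − P_static.
ΔP = ½·841·11.3² = 53700 Pa.

ΔP = 53.7 kPa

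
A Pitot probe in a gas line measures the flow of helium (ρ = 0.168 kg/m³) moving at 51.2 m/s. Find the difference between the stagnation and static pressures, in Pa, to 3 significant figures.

At the stagnation point the flow is brought to rest, so Bernoulli gives P_stag − P_static = ½ρv².
ΔP = ½·0.168·51.2² = 220 Pa.

220 Pa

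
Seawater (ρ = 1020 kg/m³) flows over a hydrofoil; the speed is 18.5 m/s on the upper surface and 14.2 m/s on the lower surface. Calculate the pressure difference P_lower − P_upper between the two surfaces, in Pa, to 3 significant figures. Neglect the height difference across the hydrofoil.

The pressure is lower where the speed is higher: ΔP = ½ρ(v_up² − v_low²).
ΔP = ½·1020·(18.5² − 14.2²) = 71700 Pa.

ΔP ≈ 71700 Pa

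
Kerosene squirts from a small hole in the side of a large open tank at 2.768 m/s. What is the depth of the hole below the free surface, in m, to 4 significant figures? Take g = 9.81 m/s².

h ≈ 0.3905 m

For a small hole in a large open tank, ½v² = gh, giving h = v²/(2g).
h = 2.768²/(2·9.81) = 7.662/19.62 = 0.3905 m.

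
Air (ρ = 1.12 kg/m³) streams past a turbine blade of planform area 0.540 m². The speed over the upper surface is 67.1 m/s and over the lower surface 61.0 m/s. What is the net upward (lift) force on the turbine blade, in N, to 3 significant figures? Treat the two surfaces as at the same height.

F ≈ 236 N

From P + ½ρv² = const at equal height, P_low − P_up = ½ρ(v_up² − v_low²).
ΔP = ½·1.12·(67.1² − 61.0²) = 438 Pa.
Lift = ΔP · A = 438 × 0.540 = 236 N.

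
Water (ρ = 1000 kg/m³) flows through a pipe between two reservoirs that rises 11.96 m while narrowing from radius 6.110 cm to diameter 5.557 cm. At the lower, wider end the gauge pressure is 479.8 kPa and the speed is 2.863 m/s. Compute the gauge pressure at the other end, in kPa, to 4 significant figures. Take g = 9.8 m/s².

Mass conservation (A₁v₁ = A₂v₂) gives v₂ = 2.863 × 117.3/24.25 = 13.84 m/s.
Applying Bernoulli between the two ends and solving for P₂: P₂ = P₁ + ½ρ(v₁² − v₂²) − ρgΔh.
P₂ = 479800 + ½·1000·(2.863² − 13.84²) − 1000·9.8·(+11.96) = 479800 + (-91740) − (117200) = 270900 Pa.

P₂ = 270.9 kPa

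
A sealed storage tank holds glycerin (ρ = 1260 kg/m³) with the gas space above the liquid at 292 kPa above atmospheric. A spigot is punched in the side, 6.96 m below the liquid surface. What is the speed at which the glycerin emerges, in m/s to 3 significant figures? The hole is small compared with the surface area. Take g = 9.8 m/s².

v ≈ 24.5 m/s

Take point 1 at the surface (v₁ ≈ 0) and point 2 at the hole (at atmospheric pressure). Bernoulli: P₁ + ρg h = P_atm + ½ρv₂².
With P₁ − P_atm = 292000 Pa, v₂ = √(2gh + 2ΔP/ρ) = √(2·9.8·6.96 + 2·292000/1260) = 24.5 m/s.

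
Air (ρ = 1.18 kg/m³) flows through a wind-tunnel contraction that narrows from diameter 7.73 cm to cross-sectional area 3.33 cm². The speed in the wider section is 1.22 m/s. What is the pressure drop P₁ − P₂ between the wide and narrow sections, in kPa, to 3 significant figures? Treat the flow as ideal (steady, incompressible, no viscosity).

ΔP ≈ 0.174 kPa

Mass conservation (A₁v₁ = A₂v₂) gives v₂ = 1.22 × 46.9/3.33 = 17.2 m/s.
The pipe is horizontal, so Bernoulli reduces to P₁ + ½ρv₁² = P₂ + ½ρv₂².
P₁ − P₂ = ½·1.18·(17.2² − 1.22²) = ½·1.18·294 = 174 Pa.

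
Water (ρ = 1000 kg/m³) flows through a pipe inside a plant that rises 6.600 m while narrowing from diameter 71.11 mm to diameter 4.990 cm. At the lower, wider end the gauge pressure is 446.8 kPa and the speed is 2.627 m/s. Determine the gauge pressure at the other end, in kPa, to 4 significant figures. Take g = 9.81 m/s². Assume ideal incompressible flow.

Mass conservation (A₁v₁ = A₂v₂) gives v₂ = 2.627 × 39.71/19.56 = 5.335 m/s.
Applying Bernoulli between the two ends and solving for P₂: P₂ = P₁ + ½ρ(v₁² − v₂²) − ρgΔh.
P₂ = 446800 + ½·1000·(2.627² − 5.335²) − 1000·9.81·(+6.600) = 446800 + (-10780) − (64750) = 371300 Pa.

371.3 kPa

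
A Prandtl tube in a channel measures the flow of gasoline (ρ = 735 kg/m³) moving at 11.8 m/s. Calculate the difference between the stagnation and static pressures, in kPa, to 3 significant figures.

ΔP ≈ 51.2 kPa

The dynamic pressure equals the rise in static pressure at the stagnation point: ΔP = ½ρv².
ΔP = ½·735·11.8² = 51200 Pa.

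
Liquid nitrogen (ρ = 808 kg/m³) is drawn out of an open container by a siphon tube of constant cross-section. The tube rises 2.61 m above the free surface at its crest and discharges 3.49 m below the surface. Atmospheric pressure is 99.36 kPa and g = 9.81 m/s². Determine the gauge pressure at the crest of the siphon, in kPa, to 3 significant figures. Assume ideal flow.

P_gauge = -48.4 kPa

Bernoulli surface→outlet gives ½v² = g·h_out, so v = √(2·9.81·3.49) = 8.27 m/s.
The bore is uniform, so the speed at the crest is the same v. Bernoulli surface→crest: P_atm = P_top + ½ρv² + ρg·h_top.
P_top = 99360 − ½·808·8.27² − 808·9.81·2.61 = 51000 Pa. So P_gauge = P_top − P_atm = -48400 Pa.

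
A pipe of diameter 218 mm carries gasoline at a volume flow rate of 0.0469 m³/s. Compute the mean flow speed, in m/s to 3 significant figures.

Q = 0.0469 m³/s = 0.0469 m³/s.
v = Q/A = 0.0469 / 0.0373 = 1.26 m/s.

v ≈ 1.26 m/s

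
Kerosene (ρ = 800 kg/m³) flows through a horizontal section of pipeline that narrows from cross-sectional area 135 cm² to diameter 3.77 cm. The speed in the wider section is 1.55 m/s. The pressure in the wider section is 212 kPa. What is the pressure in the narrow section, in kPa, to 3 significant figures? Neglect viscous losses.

By continuity, v₂ = v₁·A₁/A₂ = 1.55·(135/11.2) = 18.7 m/s.
With no height change, Bernoulli's equation is P₁ + ½ρv₁² = P₂ + ½ρv₂².
P₂ = P₁ − ½ρ(v₂² − v₁²) = 212000 − ½·800·(18.7² − 1.55²) = 212000 − 140000 = 72400 Pa.

P₂ ≈ 72.4 kPa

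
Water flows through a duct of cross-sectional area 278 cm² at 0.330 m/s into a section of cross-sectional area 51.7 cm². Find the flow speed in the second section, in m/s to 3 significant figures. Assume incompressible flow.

Mass conservation (A₁v₁ = A₂v₂) gives v₂ = 0.330 × 278/51.7 = 1.77 m/s.

v₂ = 1.77 m/s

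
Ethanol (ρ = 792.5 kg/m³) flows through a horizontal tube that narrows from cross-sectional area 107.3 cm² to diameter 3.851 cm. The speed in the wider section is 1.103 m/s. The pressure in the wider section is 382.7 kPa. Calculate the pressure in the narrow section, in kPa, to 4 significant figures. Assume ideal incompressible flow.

Continuity gives A₁v₁ = A₂v₂, so v₂ = (107.3 cm²)/(11.65 cm²) × 1.103 m/s = 10.16 m/s.
Along the horizontal streamline, P + ½ρv² is constant.
P₂ = P₁ − ½ρ(v₂² − v₁²) = 382700 − ½·792.5·(10.16² − 1.103²) = 382700 − 40430 = 342300 Pa.

342.3 kPa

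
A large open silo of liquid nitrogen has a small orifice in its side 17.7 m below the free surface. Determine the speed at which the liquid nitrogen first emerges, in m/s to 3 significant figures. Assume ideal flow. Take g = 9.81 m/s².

v = 18.6 m/s

With the surface at rest and both surface and jet at atmospheric pressure, Bernoulli gives ρg h = ½ρv², so v = √(2gh) = √(2·9.81·17.7) = 18.6 m/s.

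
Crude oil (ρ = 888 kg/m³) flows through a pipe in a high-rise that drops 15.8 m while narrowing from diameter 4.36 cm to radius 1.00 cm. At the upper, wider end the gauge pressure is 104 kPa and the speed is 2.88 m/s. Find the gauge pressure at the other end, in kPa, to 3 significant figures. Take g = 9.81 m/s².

Mass conservation (A₁v₁ = A₂v₂) gives v₂ = 2.88 × 14.9/3.14 = 13.7 m/s.
Applying Bernoulli between the two ends and solving for P₂: P₂ = P₁ + ½ρ(v₁² − v₂²) − ρgΔh.
P₂ = 104000 + ½·888·(2.88² − 13.7²) − 888·9.81·(−15.8) = 104000 + (-79500) − (-138000) = 162000 Pa.

P₂ ≈ 162 kPa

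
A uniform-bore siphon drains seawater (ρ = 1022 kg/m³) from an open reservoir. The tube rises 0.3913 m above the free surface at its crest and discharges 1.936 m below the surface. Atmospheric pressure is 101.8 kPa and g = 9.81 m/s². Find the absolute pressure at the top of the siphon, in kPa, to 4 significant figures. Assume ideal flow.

The outlet speed comes from Torricelli: v = √(2g·1.936) = 6.163 m/s.
With constant cross-section the crest speed equals v; applying Bernoulli from the surface up to the crest, P_top = P_atm − ½ρv² − ρg·h_top.
P_top = 101800 − ½·1022·6.163² − 1022·9.81·0.3913 = 78470 Pa.

P_top ≈ 78.47 kPa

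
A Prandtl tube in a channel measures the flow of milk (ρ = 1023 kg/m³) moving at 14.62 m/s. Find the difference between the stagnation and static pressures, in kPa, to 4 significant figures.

109.3 kPa

Bernoulli between the free stream and the stagnation point: ½ρv² = P_stag − P_static.
ΔP = ½·1023·14.62² = 109300 Pa.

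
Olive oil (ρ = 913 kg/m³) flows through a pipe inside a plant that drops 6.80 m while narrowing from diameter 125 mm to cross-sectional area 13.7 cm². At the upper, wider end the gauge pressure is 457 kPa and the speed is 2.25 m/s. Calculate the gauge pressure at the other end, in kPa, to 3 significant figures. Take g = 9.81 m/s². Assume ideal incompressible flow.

P₂ ≈ 335 kPa

Continuity gives A₁v₁ = A₂v₂, so v₂ = (123 cm²)/(13.7 cm²) × 2.25 m/s = 20.2 m/s.
Bernoulli: P₁ + ½ρv₁² + ρg h₁ = P₂ + ½ρv₂² + ρg h₂, so P₂ = P₁ + ½ρ(v₁² − v₂²) − ρg(h₂ − h₁).
P₂ = 457000 + ½·913·(2.25² − 20.2²) − 913·9.81·(−6.80) = 457000 + (-183000) − (-60900) = 335000 Pa.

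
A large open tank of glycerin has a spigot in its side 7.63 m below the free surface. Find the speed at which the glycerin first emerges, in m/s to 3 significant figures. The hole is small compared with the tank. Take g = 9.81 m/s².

v = 12.2 m/s

With the surface at rest and both surface and jet at atmospheric pressure, Bernoulli gives ρg h = ½ρv², so v = √(2gh) = √(2·9.81·7.63) = 12.2 m/s.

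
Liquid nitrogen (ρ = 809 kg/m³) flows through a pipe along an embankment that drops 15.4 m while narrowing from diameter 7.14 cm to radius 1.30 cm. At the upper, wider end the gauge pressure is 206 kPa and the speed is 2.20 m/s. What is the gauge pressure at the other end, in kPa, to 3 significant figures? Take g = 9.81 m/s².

219 kPa

By continuity, v₂ = v₁·A₁/A₂ = 2.20·(40.0/5.31) = 16.6 m/s.
Bernoulli: P₁ + ½ρv₁² + ρg h₁ = P₂ + ½ρv₂² + ρg h₂, so P₂ = P₁ + ½ρ(v₁² − v₂²) − ρg(h₂ − h₁).
P₂ = 206000 + ½·809·(2.20² − 16.6²) − 809·9.81·(−15.4) = 206000 + (-109000) − (-122000) = 219000 Pa.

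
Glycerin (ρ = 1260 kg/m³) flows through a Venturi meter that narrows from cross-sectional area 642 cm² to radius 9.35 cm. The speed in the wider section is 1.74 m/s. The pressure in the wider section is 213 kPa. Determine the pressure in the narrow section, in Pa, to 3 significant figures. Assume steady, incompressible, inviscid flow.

204000 Pa

The volume flow rate is constant, so v₂ = (A₁/A₂)v₁ = (642/275)·1.74 = 4.07 m/s.
Along the horizontal streamline, P + ½ρv² is constant.
P₂ = P₁ − ½ρ(v₂² − v₁²) = 213000 − ½·1260·(4.07² − 1.74²) = 213000 − 8510 = 204000 Pa.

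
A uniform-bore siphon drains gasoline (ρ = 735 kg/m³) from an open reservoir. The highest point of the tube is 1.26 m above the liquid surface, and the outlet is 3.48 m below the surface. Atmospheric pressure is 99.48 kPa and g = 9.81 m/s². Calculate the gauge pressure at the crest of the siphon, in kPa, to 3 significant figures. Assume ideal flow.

P_gauge = -34.2 kPa

From the surface to the outlet (both open to atmosphere, surface at rest): v = √(2g·h_out) = √(2·9.81·3.48) = 8.26 m/s.
The bore is uniform, so the speed at the crest is the same v. Bernoulli surface→crest: P_atm = P_top + ½ρv² + ρg·h_top.
P_top = 99480 − ½·735·8.26² − 735·9.81·1.26 = 65300 Pa. So P_gauge = P_top − P_atm = -34200 Pa.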